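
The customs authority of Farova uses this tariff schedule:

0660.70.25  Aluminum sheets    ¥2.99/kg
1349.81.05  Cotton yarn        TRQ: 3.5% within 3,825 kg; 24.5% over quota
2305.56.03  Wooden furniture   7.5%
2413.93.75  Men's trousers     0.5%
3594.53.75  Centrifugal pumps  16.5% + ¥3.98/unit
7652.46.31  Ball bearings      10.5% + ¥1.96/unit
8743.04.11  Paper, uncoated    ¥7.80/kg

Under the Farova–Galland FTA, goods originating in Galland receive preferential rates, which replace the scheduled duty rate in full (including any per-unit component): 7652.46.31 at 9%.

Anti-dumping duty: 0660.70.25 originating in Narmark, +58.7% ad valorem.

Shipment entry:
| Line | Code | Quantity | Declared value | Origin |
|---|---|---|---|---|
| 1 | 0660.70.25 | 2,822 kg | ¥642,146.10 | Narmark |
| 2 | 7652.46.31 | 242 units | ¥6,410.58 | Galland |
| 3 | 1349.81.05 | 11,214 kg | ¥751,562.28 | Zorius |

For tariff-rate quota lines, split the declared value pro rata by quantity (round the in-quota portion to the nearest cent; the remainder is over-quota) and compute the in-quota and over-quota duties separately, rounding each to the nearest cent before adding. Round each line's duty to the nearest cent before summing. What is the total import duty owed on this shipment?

Line 1 (0660.70.25, Narmark, 2,822 kg, ¥642,146.10):
Base rate for 0660.70.25 is ¥2.99/kg.
Additional duty on 0660.70.25 from Narmark: +58.7% ad valorem. Applied ad valorem rate = 58.7%.
Duty = ¥642,146.10 × 58.7% + 2,822 × ¥2.99 = ¥385,377.54.
Line 2 (7652.46.31, Galland, 242 units, ¥6,410.58):
Base rate for 7652.46.31 is 10.5% + ¥1.96/unit.
Origin Galland qualifies under the Farova–Galland agreement and 7652.46.31 is covered: preferential rate 9% applies instead.
Duty = ¥6,410.58 × 9% = ¥576.95.
Line 3 (1349.81.05, Zorius, 11,214 kg, ¥751,562.28):
Code 1349.81.05 is under a tariff-rate quota (threshold 3,825 kg). In-quota: 3,825 kg at 3.5%; over-quota: 7,389 kg at 24.5%.
Pro-rata value split: in-quota = ¥751,562.28 × 3,825/11,214 = ¥256,351.50; over-quota = ¥751,562.28 − ¥256,351.50 = ¥495,210.78.
In-quota duty = ¥256,351.50 × 3.5% = ¥8,972.30. Over-quota duty = ¥495,210.78 × 24.5% = ¥121,326.64.
Line duty = ¥8,972.30 + ¥121,326.64 = ¥130,298.94.
Total = ¥385,377.54 + ¥576.95 + ¥130,298.94 = ¥516,253.43.

¥516,253.43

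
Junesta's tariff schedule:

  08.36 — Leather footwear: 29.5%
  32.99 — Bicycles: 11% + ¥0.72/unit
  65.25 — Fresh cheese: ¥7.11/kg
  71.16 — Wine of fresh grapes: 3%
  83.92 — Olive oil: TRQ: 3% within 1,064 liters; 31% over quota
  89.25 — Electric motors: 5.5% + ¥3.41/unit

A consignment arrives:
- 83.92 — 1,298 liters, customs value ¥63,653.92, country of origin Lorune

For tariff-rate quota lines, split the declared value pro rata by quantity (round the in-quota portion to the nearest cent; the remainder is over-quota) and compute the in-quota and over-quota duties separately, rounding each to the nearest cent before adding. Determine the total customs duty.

Line 1 (83.92, Lorune, 1,298 liters, ¥63,653.92):
Code 83.92 is under a tariff-rate quota (threshold 1,064 liters). In-quota: 1,064 liters at 3%; over-quota: 234 liters at 31%.
Pro-rata value split: in-quota = ¥63,653.92 × 1,064/1,298 = ¥52,178.56; over-quota = ¥63,653.92 − ¥52,178.56 = ¥11,475.36.
In-quota duty = ¥52,178.56 × 3% = ¥1,565.36. Over-quota duty = ¥11,475.36 × 31% = ¥3,557.36.
Line duty = ¥1,565.36 + ¥3,557.36 = ¥5,122.72.

¥5,122.72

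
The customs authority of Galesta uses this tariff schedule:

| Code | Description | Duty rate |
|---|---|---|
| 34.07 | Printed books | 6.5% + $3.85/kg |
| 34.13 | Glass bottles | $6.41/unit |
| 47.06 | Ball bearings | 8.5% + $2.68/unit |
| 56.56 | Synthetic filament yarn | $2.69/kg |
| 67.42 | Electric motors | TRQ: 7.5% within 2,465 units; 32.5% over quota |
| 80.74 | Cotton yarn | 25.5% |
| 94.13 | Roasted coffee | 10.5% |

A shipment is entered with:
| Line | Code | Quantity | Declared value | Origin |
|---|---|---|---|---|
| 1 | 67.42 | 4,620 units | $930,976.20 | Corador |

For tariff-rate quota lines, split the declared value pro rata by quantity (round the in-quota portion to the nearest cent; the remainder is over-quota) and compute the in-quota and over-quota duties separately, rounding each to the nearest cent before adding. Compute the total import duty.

$178,386.73

Line 1 (67.42, Corador, 4,620 units, $930,976.20):
Code 67.42 is under a tariff-rate quota (threshold 2,465 units). In-quota: 2,465 units at 7.5%; over-quota: 2,155 units at 32.5%.
Pro-rata value split: in-quota = $930,976.20 × 2,465/4,620 = $496,722.15; over-quota = $930,976.20 − $496,722.15 = $434,254.05.
In-quota duty = $496,722.15 × 7.5% = $37,254.16. Over-quota duty = $434,254.05 × 32.5% = $141,132.57.
Line duty = $37,254.16 + $141,132.57 = $178,386.73.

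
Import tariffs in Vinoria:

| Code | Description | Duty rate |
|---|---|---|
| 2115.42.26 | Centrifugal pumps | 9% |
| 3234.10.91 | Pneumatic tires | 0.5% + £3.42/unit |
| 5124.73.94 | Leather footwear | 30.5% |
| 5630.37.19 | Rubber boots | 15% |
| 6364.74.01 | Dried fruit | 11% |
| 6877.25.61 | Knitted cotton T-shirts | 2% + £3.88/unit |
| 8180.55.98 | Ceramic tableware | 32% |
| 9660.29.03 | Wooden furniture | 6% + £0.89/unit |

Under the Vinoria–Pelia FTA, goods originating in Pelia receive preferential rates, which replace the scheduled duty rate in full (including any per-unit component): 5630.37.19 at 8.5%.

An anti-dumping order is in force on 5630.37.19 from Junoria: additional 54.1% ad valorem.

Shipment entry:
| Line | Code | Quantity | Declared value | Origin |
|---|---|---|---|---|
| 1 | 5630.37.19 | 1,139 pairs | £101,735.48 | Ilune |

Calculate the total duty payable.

Line 1 (5630.37.19, Ilune, 1,139 pairs, £101,735.48):
Base rate for 5630.37.19 is 15%.
5630.37.19 has an FTA preferential rate, but origin Ilune is not Pelia; base rate stands.
The additional-duty order on 5630.37.19 targets Junoria, not Ilune; it does not apply.
Duty = £101,735.48 × 15% = £15,260.32.

£15,260.32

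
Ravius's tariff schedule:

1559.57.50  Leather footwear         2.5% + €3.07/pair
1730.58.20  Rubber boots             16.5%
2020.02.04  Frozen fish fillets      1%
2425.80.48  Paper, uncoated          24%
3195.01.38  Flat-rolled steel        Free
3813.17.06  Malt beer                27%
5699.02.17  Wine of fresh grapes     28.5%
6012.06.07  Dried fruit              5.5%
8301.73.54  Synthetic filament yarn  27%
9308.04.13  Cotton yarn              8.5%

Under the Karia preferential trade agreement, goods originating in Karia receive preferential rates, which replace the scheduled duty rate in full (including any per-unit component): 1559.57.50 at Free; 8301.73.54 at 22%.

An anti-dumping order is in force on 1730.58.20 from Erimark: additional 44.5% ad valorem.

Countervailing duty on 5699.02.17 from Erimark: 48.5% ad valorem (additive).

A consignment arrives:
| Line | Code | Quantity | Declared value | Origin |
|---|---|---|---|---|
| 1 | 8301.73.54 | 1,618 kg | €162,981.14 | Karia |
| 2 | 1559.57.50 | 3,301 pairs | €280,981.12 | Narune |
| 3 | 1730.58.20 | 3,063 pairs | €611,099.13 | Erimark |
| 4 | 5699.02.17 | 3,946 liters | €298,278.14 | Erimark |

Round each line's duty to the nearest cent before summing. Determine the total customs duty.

€655,459.09

Line 1 (8301.73.54, Karia, 1,618 kg, €162,981.14):
Base rate for 8301.73.54 is 27%.
Origin Karia qualifies under the Ravius–Karia agreement and 8301.73.54 is covered: preferential rate 22% applies instead.
Duty = €162,981.14 × 22% = €35,855.85.
Line 2 (1559.57.50, Narune, 3,301 pairs, €280,981.12):
Base rate for 1559.57.50 is 2.5% + €3.07/pair.
1559.57.50 has an FTA preferential rate, but origin Narune is not Karia; base rate stands.
Duty = €280,981.12 × 2.5% + 3,301 × €3.07 = €17,158.60.
Line 3 (1730.58.20, Erimark, 3,063 pairs, €611,099.13):
Base rate for 1730.58.20 is 16.5%.
Additional duty on 1730.58.20 from Erimark: +44.5%. Applied ad valorem rate: 16.5% + 44.5% = 61%.
Duty = €611,099.13 × 61% = €372,770.47.
Line 4 (5699.02.17, Erimark, 3,946 liters, €298,278.14):
Base rate for 5699.02.17 is 28.5%.
Additional duty on 5699.02.17 from Erimark: +48.5%. Applied ad valorem rate: 28.5% + 48.5% = 77%.
Duty = €298,278.14 × 77% = €229,674.17.
Total = €35,855.85 + €17,158.60 + €372,770.47 + €229,674.17 = €655,459.09.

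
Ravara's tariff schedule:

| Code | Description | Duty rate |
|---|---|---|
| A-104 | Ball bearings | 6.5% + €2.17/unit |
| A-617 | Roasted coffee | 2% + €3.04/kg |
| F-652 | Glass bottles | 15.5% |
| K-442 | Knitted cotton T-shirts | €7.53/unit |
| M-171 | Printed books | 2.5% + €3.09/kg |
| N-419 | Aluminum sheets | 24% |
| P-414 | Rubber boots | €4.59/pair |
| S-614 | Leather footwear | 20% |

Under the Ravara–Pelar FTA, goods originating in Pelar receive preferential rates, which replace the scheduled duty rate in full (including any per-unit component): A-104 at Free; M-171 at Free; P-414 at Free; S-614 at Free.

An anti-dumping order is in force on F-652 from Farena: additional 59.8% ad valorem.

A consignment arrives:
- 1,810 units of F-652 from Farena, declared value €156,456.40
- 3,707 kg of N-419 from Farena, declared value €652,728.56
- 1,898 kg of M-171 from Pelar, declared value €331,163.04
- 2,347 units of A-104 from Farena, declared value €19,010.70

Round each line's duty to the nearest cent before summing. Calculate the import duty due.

€280,795.21

Line 1 (F-652, Farena, 1,810 units, €156,456.40):
Base rate for F-652 is 15.5%.
Additional duty on F-652 from Farena: +59.8%. Applied ad valorem rate: 15.5% + 59.8% = 75.3%.
Duty = €156,456.40 × 75.3% = €117,811.67.
Line 2 (N-419, Farena, 3,707 kg, €652,728.56):
Base rate for N-419 is 24%.
Duty = €652,728.56 × 24% = €156,654.85.
Line 3 (M-171, Pelar, 1,898 kg, €331,163.04):
Base rate for M-171 is 2.5% + €3.09/kg.
Origin Pelar qualifies under the Ravara–Pelar agreement and M-171 is covered: preferential rate Free applies instead.
Duty = €331,163.04 × 0% = €0.00.
Line 4 (A-104, Farena, 2,347 units, €19,010.70):
Base rate for A-104 is 6.5% + €2.17/unit.
A-104 has an FTA preferential rate, but origin Farena is not Pelar; base rate stands.
Duty = €19,010.70 × 6.5% + 2,347 × €2.17 = €6,328.69.
Total = €117,811.67 + €156,654.85 + €0.00 + €6,328.69 = €280,795.21.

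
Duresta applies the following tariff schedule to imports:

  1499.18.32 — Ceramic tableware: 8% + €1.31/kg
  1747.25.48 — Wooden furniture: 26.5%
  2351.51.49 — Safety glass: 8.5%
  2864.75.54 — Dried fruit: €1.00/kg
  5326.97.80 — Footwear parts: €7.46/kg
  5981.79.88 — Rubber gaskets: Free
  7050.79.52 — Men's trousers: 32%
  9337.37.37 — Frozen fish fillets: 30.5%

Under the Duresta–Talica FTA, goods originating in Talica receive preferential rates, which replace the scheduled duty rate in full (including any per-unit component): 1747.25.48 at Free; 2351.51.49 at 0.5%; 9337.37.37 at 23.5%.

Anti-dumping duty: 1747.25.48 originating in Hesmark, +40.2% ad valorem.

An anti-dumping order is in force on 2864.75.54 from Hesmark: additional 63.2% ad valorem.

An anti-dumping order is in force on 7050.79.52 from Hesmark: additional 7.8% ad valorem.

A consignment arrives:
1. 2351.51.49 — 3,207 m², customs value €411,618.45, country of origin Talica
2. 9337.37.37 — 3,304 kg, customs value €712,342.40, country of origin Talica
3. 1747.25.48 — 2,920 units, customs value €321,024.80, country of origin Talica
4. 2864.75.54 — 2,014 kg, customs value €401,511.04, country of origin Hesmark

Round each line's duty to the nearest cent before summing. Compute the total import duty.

Line 1 (2351.51.49, Talica, 3,207 m², €411,618.45):
Base rate for 2351.51.49 is 8.5%.
Origin Talica qualifies under the Duresta–Talica agreement and 2351.51.49 is covered: preferential rate 0.5% applies instead.
Duty = €411,618.45 × 0.5% = €2,058.09.
Line 2 (9337.37.37, Talica, 3,304 kg, €712,342.40):
Base rate for 9337.37.37 is 30.5%.
Origin Talica qualifies under the Duresta–Talica agreement and 9337.37.37 is covered: preferential rate 23.5% applies instead.
Duty = €712,342.40 × 23.5% = €167,400.46.
Line 3 (1747.25.48, Talica, 2,920 units, €321,024.80):
Base rate for 1747.25.48 is 26.5%.
Origin Talica qualifies under the Duresta–Talica agreement and 1747.25.48 is covered: preferential rate Free applies instead.
The additional-duty order on 1747.25.48 targets Hesmark, not Talica; it does not apply.
Duty = €321,024.80 × 0% = €0.00.
Line 4 (2864.75.54, Hesmark, 2,014 kg, €401,511.04):
Base rate for 2864.75.54 is €1.00/kg.
Additional duty on 2864.75.54 from Hesmark: +63.2% ad valorem. Applied ad valorem rate = 63.2%.
Duty = €401,511.04 × 63.2% + 2,014 × €1.00 = €255,768.98.
Total = €2,058.09 + €167,400.46 + €0.00 + €255,768.98 = €425,227.53.

€425,227.53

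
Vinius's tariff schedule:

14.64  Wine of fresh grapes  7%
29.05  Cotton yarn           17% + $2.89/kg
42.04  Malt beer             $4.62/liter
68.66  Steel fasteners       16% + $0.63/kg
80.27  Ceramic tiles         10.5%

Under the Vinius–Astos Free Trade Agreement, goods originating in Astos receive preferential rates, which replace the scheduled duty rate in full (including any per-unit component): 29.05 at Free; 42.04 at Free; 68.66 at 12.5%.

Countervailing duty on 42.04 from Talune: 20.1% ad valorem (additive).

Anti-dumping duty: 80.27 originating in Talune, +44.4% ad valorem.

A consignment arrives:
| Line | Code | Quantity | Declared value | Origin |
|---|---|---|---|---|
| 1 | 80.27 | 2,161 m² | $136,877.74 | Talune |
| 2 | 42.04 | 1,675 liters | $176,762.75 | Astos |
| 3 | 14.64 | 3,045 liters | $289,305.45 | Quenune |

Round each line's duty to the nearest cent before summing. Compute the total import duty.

Line 1 (80.27, Talune, 2,161 m², $136,877.74):
Base rate for 80.27 is 10.5%.
Additional duty on 80.27 from Talune: +44.4%. Applied ad valorem rate: 10.5% + 44.4% = 54.9%.
Duty = $136,877.74 × 54.9% = $75,145.88.
Line 2 (42.04, Astos, 1,675 liters, $176,762.75):
Base rate for 42.04 is $4.62/liter.
Origin Astos qualifies under the Vinius–Astos agreement and 42.04 is covered: preferential rate Free applies instead.
The additional-duty order on 42.04 targets Talune, not Astos; it does not apply.
Duty = $176,762.75 × 0% = $0.00.
Line 3 (14.64, Quenune, 3,045 liters, $289,305.45):
Base rate for 14.64 is 7%.
Duty = $289,305.45 × 7% = $20,251.38.
Total = $75,145.88 + $0.00 + $20,251.38 = $95,397.26.

$95,397.26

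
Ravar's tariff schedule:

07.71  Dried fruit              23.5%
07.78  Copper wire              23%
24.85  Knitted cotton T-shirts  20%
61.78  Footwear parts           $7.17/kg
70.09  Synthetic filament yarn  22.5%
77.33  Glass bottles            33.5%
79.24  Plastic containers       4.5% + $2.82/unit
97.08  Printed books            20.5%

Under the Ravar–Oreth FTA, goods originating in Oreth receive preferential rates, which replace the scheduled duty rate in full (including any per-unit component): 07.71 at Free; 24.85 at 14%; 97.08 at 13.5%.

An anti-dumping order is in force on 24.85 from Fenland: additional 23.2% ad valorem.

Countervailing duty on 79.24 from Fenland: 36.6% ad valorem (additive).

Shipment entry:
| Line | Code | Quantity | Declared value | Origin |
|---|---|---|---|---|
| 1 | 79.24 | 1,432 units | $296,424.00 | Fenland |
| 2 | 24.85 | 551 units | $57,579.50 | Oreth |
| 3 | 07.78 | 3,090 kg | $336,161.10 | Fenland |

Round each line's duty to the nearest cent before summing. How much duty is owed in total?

Line 1 (79.24, Fenland, 1,432 units, $296,424.00):
Base rate for 79.24 is 4.5% + $2.82/unit.
Additional duty on 79.24 from Fenland: +36.6%. Applied ad valorem rate: 4.5% + 36.6% = 41.1%.
Duty = $296,424.00 × 41.1% + 1,432 × $2.82 = $125,868.50.
Line 2 (24.85, Oreth, 551 units, $57,579.50):
Base rate for 24.85 is 20%.
Origin Oreth qualifies under the Ravar–Oreth agreement and 24.85 is covered: preferential rate 14% applies instead.
The additional-duty order on 24.85 targets Fenland, not Oreth; it does not apply.
Duty = $57,579.50 × 14% = $8,061.13.
Line 3 (07.78, Fenland, 3,090 kg, $336,161.10):
Base rate for 07.78 is 23%.
Duty = $336,161.10 × 23% = $77,317.05.
Total = $125,868.50 + $8,061.13 + $77,317.05 = $211,246.68.

$211,246.68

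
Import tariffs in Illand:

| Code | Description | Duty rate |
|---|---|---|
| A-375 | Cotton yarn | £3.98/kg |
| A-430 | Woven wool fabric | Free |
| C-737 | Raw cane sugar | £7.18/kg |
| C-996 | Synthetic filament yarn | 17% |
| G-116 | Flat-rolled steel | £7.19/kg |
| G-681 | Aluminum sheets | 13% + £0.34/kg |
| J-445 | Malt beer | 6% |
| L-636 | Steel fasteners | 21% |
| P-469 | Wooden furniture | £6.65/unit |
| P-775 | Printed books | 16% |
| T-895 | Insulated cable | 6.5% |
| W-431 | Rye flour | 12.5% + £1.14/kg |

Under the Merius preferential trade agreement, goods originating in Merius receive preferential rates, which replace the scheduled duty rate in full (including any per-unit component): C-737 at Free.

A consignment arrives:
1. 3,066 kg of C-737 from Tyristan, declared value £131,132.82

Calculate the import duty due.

£22,013.88

Line 1 (C-737, Tyristan, 3,066 kg, £131,132.82):
Base rate for C-737 is £7.18/kg.
C-737 has an FTA preferential rate, but origin Tyristan is not Merius; base rate stands.
Duty = 3,066 × £7.18 = £22,013.88.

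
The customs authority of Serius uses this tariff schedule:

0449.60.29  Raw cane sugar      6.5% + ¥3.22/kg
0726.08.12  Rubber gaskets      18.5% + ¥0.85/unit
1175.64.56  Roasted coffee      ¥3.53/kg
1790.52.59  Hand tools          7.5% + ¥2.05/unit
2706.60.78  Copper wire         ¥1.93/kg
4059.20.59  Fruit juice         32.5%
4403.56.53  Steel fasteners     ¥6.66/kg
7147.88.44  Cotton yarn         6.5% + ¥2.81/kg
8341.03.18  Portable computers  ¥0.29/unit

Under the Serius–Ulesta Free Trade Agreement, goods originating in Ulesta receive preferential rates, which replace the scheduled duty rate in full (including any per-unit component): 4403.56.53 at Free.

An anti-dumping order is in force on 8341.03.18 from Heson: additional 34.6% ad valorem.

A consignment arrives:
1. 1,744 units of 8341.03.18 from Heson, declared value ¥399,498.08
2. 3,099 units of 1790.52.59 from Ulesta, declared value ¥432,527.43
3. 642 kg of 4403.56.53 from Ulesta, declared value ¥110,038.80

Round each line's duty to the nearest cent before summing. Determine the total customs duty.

Line 1 (8341.03.18, Heson, 1,744 units, ¥399,498.08):
Base rate for 8341.03.18 is ¥0.29/unit.
Additional duty on 8341.03.18 from Heson: +34.6% ad valorem. Applied ad valorem rate = 34.6%.
Duty = ¥399,498.08 × 34.6% + 1,744 × ¥0.29 = ¥138,732.10.
Line 2 (1790.52.59, Ulesta, 3,099 units, ¥432,527.43):
Base rate for 1790.52.59 is 7.5% + ¥2.05/unit.
Origin Ulesta is the FTA partner but 1790.52.59 is not on the preference list; base rate stands.
Duty = ¥432,527.43 × 7.5% + 3,099 × ¥2.05 = ¥38,792.51.
Line 3 (4403.56.53, Ulesta, 642 kg, ¥110,038.80):
Base rate for 4403.56.53 is ¥6.66/kg.
Origin Ulesta qualifies under the Serius–Ulesta agreement and 4403.56.53 is covered: preferential rate Free applies instead.
Duty = ¥110,038.80 × 0% = ¥0.00.
Total = ¥138,732.10 + ¥38,792.51 + ¥0.00 = ¥177,524.61.

¥177,524.61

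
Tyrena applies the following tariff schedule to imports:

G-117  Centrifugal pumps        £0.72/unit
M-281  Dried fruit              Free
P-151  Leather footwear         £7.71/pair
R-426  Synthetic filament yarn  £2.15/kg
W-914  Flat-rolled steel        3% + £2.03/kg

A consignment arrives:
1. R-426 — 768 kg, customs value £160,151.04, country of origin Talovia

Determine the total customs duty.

Line 1 (R-426, Talovia, 768 kg, £160,151.04):
Base rate for R-426 is £2.15/kg.
Duty = 768 × £2.15 = £1,651.20.

£1,651.20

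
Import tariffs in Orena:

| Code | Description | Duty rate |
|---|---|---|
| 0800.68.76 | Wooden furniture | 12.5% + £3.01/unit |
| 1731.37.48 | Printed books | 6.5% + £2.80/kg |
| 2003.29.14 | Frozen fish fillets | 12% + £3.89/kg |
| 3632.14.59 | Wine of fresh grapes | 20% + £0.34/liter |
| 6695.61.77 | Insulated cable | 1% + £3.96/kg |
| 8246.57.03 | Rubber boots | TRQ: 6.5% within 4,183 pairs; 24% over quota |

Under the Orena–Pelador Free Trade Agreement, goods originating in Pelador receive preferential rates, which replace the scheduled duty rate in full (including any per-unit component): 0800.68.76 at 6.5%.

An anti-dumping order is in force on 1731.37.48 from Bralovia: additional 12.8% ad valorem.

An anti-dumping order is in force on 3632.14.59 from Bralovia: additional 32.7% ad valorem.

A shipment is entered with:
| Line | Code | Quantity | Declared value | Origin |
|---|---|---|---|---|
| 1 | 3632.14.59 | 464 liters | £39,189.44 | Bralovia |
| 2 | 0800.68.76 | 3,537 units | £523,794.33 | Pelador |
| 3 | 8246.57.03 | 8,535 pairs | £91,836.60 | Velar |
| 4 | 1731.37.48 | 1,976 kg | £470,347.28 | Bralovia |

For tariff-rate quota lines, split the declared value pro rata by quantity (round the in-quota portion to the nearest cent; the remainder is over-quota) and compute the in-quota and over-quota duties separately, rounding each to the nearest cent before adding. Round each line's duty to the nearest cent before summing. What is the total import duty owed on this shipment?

£165,331.24

Line 1 (3632.14.59, Bralovia, 464 liters, £39,189.44):
Base rate for 3632.14.59 is 20% + £0.34/liter.
Additional duty on 3632.14.59 from Bralovia: +32.7%. Applied ad valorem rate: 20% + 32.7% = 52.7%.
Duty = £39,189.44 × 52.7% + 464 × £0.34 = £20,810.59.
Line 2 (0800.68.76, Pelador, 3,537 units, £523,794.33):
Base rate for 0800.68.76 is 12.5% + £3.01/unit.
Origin Pelador qualifies under the Orena–Pelador agreement and 0800.68.76 is covered: preferential rate 6.5% applies instead.
Duty = £523,794.33 × 6.5% = £34,046.63.
Line 3 (8246.57.03, Velar, 8,535 pairs, £91,836.60):
Code 8246.57.03 is under a tariff-rate quota (threshold 4,183 pairs). In-quota: 4,183 pairs at 6.5%; over-quota: 4,352 pairs at 24%.
Pro-rata value split: in-quota = £91,836.60 × 4,183/8,535 = £45,009.08; over-quota = £91,836.60 − £45,009.08 = £46,827.52.
In-quota duty = £45,009.08 × 6.5% = £2,925.59. Over-quota duty = £46,827.52 × 24% = £11,238.60.
Line duty = £2,925.59 + £11,238.60 = £14,164.19.
Line 4 (1731.37.48, Bralovia, 1,976 kg, £470,347.28):
Base rate for 1731.37.48 is 6.5% + £2.80/kg.
Additional duty on 1731.37.48 from Bralovia: +12.8%. Applied ad valorem rate: 6.5% + 12.8% = 19.3%.
Duty = £470,347.28 × 19.3% + 1,976 × £2.80 = £96,309.83.
Total = £20,810.59 + £34,046.63 + £14,164.19 + £96,309.83 = £165,331.24.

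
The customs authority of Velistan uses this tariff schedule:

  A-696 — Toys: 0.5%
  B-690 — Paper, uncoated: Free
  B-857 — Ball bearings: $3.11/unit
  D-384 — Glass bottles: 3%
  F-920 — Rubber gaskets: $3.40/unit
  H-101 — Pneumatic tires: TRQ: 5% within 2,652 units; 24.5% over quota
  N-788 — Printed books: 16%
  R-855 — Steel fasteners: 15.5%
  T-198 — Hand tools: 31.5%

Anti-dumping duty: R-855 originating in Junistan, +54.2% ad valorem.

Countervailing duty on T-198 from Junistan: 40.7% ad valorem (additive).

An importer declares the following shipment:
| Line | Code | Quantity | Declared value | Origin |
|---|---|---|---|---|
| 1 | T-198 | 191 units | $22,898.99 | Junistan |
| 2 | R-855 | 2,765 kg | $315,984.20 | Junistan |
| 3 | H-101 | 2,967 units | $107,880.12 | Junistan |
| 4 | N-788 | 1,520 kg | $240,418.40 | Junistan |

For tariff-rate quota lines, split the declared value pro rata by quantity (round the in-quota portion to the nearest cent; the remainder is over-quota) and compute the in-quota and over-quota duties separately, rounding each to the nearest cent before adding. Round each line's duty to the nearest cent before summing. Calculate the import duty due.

Line 1 (T-198, Junistan, 191 units, $22,898.99):
Base rate for T-198 is 31.5%.
Additional duty on T-198 from Junistan: +40.7%. Applied ad valorem rate: 31.5% + 40.7% = 72.2%.
Duty = $22,898.99 × 72.2% = $16,533.07.
Line 2 (R-855, Junistan, 2,765 kg, $315,984.20):
Base rate for R-855 is 15.5%.
Additional duty on R-855 from Junistan: +54.2%. Applied ad valorem rate: 15.5% + 54.2% = 69.7%.
Duty = $315,984.20 × 69.7% = $220,240.99.
Line 3 (H-101, Junistan, 2,967 units, $107,880.12):
Code H-101 is under a tariff-rate quota (threshold 2,652 units). In-quota: 2,652 units at 5%; over-quota: 315 units at 24.5%.
Pro-rata value split: in-quota = $107,880.12 × 2,652/2,967 = $96,426.72; over-quota = $107,880.12 − $96,426.72 = $11,453.40.
In-quota duty = $96,426.72 × 5% = $4,821.34. Over-quota duty = $11,453.40 × 24.5% = $2,806.08.
Line duty = $4,821.34 + $2,806.08 = $7,627.42.
Line 4 (N-788, Junistan, 1,520 kg, $240,418.40):
Base rate for N-788 is 16%.
Duty = $240,418.40 × 16% = $38,466.94.
Total = $16,533.07 + $220,240.99 + $7,627.42 + $38,466.94 = $282,868.42.

$282,868.42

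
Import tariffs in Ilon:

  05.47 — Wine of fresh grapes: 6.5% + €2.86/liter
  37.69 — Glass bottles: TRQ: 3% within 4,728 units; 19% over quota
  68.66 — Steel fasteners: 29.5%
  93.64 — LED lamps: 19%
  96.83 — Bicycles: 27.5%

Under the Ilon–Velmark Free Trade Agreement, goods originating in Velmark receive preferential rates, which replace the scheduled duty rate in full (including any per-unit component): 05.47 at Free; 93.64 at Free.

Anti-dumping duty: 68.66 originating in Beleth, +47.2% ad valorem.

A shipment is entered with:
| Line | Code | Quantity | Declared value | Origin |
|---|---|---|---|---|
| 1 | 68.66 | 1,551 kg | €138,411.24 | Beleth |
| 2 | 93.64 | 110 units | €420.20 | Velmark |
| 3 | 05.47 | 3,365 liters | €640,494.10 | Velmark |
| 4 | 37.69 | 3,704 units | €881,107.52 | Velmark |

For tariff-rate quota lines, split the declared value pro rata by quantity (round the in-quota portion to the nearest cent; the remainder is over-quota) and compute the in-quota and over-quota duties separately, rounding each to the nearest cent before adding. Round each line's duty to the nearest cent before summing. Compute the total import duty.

€132,594.65

Line 1 (68.66, Beleth, 1,551 kg, €138,411.24):
Base rate for 68.66 is 29.5%.
Additional duty on 68.66 from Beleth: +47.2%. Applied ad valorem rate: 29.5% + 47.2% = 76.7%.
Duty = €138,411.24 × 76.7% = €106,161.42.
Line 2 (93.64, Velmark, 110 units, €420.20):
Base rate for 93.64 is 19%.
Origin Velmark qualifies under the Ilon–Velmark agreement and 93.64 is covered: preferential rate Free applies instead.
Duty = €420.20 × 0% = €0.00.
Line 3 (05.47, Velmark, 3,365 liters, €640,494.10):
Base rate for 05.47 is 6.5% + €2.86/liter.
Origin Velmark qualifies under the Ilon–Velmark agreement and 05.47 is covered: preferential rate Free applies instead.
Duty = €640,494.10 × 0% = €0.00.
Line 4 (37.69, Velmark, 3,704 units, €881,107.52):
Code 37.69 is under a tariff-rate quota (threshold 4,728 units). Quantity 3,704 units is within the quota, so the in-quota rate 3% applies to the full value.
Duty = €881,107.52 × 3% = €26,433.23.
Total = €106,161.42 + €0.00 + €0.00 + €26,433.23 = €132,594.65.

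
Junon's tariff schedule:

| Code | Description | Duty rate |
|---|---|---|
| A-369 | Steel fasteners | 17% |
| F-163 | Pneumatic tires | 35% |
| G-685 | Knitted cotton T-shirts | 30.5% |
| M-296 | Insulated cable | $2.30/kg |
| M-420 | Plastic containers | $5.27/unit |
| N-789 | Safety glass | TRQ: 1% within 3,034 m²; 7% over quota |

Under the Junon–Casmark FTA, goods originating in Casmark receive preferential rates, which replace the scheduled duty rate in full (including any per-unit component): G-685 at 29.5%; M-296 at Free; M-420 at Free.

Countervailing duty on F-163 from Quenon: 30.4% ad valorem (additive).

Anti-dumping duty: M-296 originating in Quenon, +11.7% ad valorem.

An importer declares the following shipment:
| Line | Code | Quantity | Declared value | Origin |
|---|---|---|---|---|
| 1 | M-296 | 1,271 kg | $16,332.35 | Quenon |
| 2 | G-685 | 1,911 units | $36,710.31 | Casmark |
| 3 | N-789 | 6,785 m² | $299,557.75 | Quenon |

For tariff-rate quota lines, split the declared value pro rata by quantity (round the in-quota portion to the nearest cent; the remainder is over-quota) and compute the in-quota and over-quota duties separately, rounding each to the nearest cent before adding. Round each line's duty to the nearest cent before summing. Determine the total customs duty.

Line 1 (M-296, Quenon, 1,271 kg, $16,332.35):
Base rate for M-296 is $2.30/kg.
M-296 has an FTA preferential rate, but origin Quenon is not Casmark; base rate stands.
Additional duty on M-296 from Quenon: +11.7% ad valorem. Applied ad valorem rate = 11.7%.
Duty = $16,332.35 × 11.7% + 1,271 × $2.30 = $4,834.18.
Line 2 (G-685, Casmark, 1,911 units, $36,710.31):
Base rate for G-685 is 30.5%.
Origin Casmark qualifies under the Junon–Casmark agreement and G-685 is covered: preferential rate 29.5% applies instead.
Duty = $36,710.31 × 29.5% = $10,829.54.
Line 3 (N-789, Quenon, 6,785 m², $299,557.75):
Code N-789 is under a tariff-rate quota (threshold 3,034 m²). In-quota: 3,034 m² at 1%; over-quota: 3,751 m² at 7%.
Pro-rata value split: in-quota = $299,557.75 × 3,034/6,785 = $133,951.10; over-quota = $299,557.75 − $133,951.10 = $165,606.65.
In-quota duty = $133,951.10 × 1% = $1,339.51. Over-quota duty = $165,606.65 × 7% = $11,592.47.
Line duty = $1,339.51 + $11,592.47 = $12,931.98.
Total = $4,834.18 + $10,829.54 + $12,931.98 = $28,595.70.

$28,595.70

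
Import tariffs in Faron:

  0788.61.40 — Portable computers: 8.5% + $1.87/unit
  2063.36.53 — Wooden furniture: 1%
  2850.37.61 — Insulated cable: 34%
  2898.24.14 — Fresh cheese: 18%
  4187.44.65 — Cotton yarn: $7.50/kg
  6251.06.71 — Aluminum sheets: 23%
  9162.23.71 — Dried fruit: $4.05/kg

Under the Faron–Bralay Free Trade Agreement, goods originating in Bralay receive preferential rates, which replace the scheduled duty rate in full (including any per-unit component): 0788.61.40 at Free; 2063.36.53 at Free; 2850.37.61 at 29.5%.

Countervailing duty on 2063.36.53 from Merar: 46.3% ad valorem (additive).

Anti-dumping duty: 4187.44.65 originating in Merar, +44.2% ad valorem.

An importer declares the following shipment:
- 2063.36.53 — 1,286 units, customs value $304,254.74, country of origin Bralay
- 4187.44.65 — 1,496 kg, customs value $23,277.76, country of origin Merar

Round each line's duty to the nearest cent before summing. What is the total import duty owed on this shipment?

$21,508.77

Line 1 (2063.36.53, Bralay, 1,286 units, $304,254.74):
Base rate for 2063.36.53 is 1%.
Origin Bralay qualifies under the Faron–Bralay agreement and 2063.36.53 is covered: preferential rate Free applies instead.
The additional-duty order on 2063.36.53 targets Merar, not Bralay; it does not apply.
Duty = $304,254.74 × 0% = $0.00.
Line 2 (4187.44.65, Merar, 1,496 kg, $23,277.76):
Base rate for 4187.44.65 is $7.50/kg.
Additional duty on 4187.44.65 from Merar: +44.2% ad valorem. Applied ad valorem rate = 44.2%.
Duty = $23,277.76 × 44.2% + 1,496 × $7.50 = $21,508.77.
Total = $0.00 + $21,508.77 = $21,508.77.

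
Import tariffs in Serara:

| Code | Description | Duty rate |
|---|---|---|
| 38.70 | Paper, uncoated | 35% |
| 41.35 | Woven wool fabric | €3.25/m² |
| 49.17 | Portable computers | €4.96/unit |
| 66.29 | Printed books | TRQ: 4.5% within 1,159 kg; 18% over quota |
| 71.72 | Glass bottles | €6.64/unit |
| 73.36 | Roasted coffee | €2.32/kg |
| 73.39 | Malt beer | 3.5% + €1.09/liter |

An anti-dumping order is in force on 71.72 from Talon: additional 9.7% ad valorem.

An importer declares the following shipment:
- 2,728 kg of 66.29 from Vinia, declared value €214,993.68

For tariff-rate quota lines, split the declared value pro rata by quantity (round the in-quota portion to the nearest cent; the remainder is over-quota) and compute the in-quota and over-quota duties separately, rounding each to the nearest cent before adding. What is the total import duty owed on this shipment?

€26,367.86

Line 1 (66.29, Vinia, 2,728 kg, €214,993.68):
Code 66.29 is under a tariff-rate quota (threshold 1,159 kg). In-quota: 1,159 kg at 4.5%; over-quota: 1,569 kg at 18%.
Pro-rata value split: in-quota = €214,993.68 × 1,159/2,728 = €91,340.79; over-quota = €214,993.68 − €91,340.79 = €123,652.89.
In-quota duty = €91,340.79 × 4.5% = €4,110.34. Over-quota duty = €123,652.89 × 18% = €22,257.52.
Line duty = €4,110.34 + €22,257.52 = €26,367.86.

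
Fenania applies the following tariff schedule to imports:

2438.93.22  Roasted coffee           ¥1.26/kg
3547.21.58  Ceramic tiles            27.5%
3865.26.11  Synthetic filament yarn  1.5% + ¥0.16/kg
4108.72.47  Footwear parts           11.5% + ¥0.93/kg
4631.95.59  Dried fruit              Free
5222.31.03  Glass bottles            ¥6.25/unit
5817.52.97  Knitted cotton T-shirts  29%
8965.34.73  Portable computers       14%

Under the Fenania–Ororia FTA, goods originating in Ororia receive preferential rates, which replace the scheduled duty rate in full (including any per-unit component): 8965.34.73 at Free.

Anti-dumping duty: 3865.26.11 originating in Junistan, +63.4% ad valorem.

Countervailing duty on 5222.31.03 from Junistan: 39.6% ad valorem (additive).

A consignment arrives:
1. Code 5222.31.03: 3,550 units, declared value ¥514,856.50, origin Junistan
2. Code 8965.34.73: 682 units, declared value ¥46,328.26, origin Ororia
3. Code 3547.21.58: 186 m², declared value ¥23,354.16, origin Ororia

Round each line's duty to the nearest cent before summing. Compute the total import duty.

¥232,493.06

Line 1 (5222.31.03, Junistan, 3,550 units, ¥514,856.50):
Base rate for 5222.31.03 is ¥6.25/unit.
Additional duty on 5222.31.03 from Junistan: +39.6% ad valorem. Applied ad valorem rate = 39.6%.
Duty = ¥514,856.50 × 39.6% + 3,550 × ¥6.25 = ¥226,070.67.
Line 2 (8965.34.73, Ororia, 682 units, ¥46,328.26):
Base rate for 8965.34.73 is 14%.
Origin Ororia qualifies under the Fenania–Ororia agreement and 8965.34.73 is covered: preferential rate Free applies instead.
Duty = ¥46,328.26 × 0% = ¥0.00.
Line 3 (3547.21.58, Ororia, 186 m², ¥23,354.16):
Base rate for 3547.21.58 is 27.5%.
Origin Ororia is the FTA partner but 3547.21.58 is not on the preference list; base rate stands.
Duty = ¥23,354.16 × 27.5% = ¥6,422.39.
Total = ¥226,070.67 + ¥0.00 + ¥6,422.39 = ¥232,493.06.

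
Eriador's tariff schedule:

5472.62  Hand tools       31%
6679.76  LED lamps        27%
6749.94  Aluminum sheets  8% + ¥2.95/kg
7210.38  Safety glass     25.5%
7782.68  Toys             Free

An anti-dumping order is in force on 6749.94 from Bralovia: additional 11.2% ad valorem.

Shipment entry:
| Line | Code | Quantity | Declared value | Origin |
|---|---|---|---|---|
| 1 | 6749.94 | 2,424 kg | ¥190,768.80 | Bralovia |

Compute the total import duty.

Line 1 (6749.94, Bralovia, 2,424 kg, ¥190,768.80):
Base rate for 6749.94 is 8% + ¥2.95/kg.
Additional duty on 6749.94 from Bralovia: +11.2%. Applied ad valorem rate: 8% + 11.2% = 19.2%.
Duty = ¥190,768.80 × 19.2% + 2,424 × ¥2.95 = ¥43,778.41.

¥43,778.41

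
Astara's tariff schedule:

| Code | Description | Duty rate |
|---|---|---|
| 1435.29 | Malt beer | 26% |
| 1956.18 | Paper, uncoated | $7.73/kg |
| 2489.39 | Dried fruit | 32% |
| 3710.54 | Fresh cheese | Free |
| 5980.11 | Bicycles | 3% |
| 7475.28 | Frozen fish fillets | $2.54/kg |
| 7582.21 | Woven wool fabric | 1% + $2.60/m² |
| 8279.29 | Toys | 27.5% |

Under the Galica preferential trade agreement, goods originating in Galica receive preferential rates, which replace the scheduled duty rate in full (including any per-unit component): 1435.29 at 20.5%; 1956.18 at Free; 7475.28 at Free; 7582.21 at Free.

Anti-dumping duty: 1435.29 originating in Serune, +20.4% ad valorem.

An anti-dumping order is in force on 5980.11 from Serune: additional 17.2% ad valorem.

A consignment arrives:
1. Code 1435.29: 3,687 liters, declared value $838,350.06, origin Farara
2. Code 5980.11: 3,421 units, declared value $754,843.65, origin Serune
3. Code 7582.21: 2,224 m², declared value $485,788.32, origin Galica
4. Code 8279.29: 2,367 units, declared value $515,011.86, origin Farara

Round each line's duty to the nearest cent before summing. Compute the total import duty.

$512,077.70

Line 1 (1435.29, Farara, 3,687 liters, $838,350.06):
Base rate for 1435.29 is 26%.
1435.29 has an FTA preferential rate, but origin Farara is not Galica; base rate stands.
The additional-duty order on 1435.29 targets Serune, not Farara; it does not apply.
Duty = $838,350.06 × 26% = $217,971.02.
Line 2 (5980.11, Serune, 3,421 units, $754,843.65):
Base rate for 5980.11 is 3%.
Additional duty on 5980.11 from Serune: +17.2%. Applied ad valorem rate: 3% + 17.2% = 20.2%.
Duty = $754,843.65 × 20.2% = $152,478.42.
Line 3 (7582.21, Galica, 2,224 m², $485,788.32):
Base rate for 7582.21 is 1% + $2.60/m².
Origin Galica qualifies under the Astara–Galica agreement and 7582.21 is covered: preferential rate Free applies instead.
Duty = $485,788.32 × 0% = $0.00.
Line 4 (8279.29, Farara, 2,367 units, $515,011.86):
Base rate for 8279.29 is 27.5%.
Duty = $515,011.86 × 27.5% = $141,628.26.
Total = $217,971.02 + $152,478.42 + $0.00 + $141,628.26 = $512,077.70.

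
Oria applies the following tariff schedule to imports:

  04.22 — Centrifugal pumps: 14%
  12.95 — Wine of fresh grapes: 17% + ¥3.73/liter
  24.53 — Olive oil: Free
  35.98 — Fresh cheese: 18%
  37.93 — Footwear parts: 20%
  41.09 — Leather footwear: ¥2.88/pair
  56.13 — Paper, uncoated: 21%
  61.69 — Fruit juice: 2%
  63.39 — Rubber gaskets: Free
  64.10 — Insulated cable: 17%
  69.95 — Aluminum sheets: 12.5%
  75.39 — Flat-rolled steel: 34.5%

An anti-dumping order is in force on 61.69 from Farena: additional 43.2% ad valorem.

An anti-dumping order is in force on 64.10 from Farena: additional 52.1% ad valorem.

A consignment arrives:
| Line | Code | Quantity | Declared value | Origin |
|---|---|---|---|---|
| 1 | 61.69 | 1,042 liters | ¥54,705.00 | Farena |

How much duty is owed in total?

¥24,726.66

Line 1 (61.69, Farena, 1,042 liters, ¥54,705.00):
Base rate for 61.69 is 2%.
Additional duty on 61.69 from Farena: +43.2%. Applied ad valorem rate: 2% + 43.2% = 45.2%.
Duty = ¥54,705.00 × 45.2% = ¥24,726.66.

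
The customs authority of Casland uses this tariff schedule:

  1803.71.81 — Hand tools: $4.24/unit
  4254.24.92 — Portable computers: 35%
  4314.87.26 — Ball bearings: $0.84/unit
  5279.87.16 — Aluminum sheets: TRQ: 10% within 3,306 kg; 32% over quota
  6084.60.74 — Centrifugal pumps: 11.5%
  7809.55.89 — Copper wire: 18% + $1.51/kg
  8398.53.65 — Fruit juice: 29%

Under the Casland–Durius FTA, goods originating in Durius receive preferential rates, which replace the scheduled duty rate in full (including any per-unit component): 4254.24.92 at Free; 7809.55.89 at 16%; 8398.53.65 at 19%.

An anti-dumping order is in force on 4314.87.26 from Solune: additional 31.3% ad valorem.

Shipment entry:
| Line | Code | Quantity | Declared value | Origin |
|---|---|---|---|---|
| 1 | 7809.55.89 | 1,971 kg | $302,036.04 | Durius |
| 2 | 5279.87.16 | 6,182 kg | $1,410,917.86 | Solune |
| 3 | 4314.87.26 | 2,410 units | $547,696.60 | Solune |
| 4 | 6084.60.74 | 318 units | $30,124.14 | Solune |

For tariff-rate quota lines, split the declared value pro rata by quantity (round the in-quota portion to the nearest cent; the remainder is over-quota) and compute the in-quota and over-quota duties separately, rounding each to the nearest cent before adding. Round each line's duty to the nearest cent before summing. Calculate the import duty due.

Line 1 (7809.55.89, Durius, 1,971 kg, $302,036.04):
Base rate for 7809.55.89 is 18% + $1.51/kg.
Origin Durius qualifies under the Casland–Durius agreement and 7809.55.89 is covered: preferential rate 16% applies instead.
Duty = $302,036.04 × 16% = $48,325.77.
Line 2 (5279.87.16, Solune, 6,182 kg, $1,410,917.86):
Code 5279.87.16 is under a tariff-rate quota (threshold 3,306 kg). In-quota: 3,306 kg at 10%; over-quota: 2,876 kg at 32%.
Pro-rata value split: in-quota = $1,410,917.86 × 3,306/6,182 = $754,528.38; over-quota = $1,410,917.86 − $754,528.38 = $656,389.48.
In-quota duty = $754,528.38 × 10% = $75,452.84. Over-quota duty = $656,389.48 × 32% = $210,044.63.
Line duty = $75,452.84 + $210,044.63 = $285,497.47.
Line 3 (4314.87.26, Solune, 2,410 units, $547,696.60):
Base rate for 4314.87.26 is $0.84/unit.
Additional duty on 4314.87.26 from Solune: +31.3% ad valorem. Applied ad valorem rate = 31.3%.
Duty = $547,696.60 × 31.3% + 2,410 × $0.84 = $173,453.44.
Line 4 (6084.60.74, Solune, 318 units, $30,124.14):
Base rate for 6084.60.74 is 11.5%.
Duty = $30,124.14 × 11.5% = $3,464.28.
Total = $48,325.77 + $285,497.47 + $173,453.44 + $3,464.28 = $510,740.96.

$510,740.96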